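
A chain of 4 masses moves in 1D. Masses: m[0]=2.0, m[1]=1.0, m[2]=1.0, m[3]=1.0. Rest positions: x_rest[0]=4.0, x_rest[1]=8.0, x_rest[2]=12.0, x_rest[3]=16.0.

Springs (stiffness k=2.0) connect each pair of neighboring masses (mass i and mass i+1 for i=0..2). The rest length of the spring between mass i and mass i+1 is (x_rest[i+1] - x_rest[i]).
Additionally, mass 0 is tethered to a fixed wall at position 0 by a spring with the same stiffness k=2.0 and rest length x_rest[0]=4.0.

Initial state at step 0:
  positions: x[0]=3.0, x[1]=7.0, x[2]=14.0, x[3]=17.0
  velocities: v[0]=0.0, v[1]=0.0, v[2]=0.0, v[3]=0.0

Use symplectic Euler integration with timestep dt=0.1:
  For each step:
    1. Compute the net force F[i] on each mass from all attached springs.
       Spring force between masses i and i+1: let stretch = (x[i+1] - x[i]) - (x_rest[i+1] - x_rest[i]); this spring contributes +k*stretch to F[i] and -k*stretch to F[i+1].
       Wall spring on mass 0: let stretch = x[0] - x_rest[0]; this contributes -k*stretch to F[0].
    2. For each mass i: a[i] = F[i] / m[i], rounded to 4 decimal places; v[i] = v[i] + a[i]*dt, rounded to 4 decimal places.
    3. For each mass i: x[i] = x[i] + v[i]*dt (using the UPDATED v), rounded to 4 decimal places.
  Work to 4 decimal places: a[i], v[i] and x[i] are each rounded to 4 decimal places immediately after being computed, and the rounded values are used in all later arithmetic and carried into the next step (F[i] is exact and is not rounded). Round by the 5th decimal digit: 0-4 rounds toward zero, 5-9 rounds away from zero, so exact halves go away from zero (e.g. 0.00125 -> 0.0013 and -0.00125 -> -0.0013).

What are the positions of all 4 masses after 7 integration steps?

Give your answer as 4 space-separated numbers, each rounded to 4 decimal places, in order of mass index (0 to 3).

Step 0: x=[3.0000 7.0000 14.0000 17.0000] v=[0.0000 0.0000 0.0000 0.0000]
Step 1: x=[3.0100 7.0600 13.9200 17.0200] v=[0.1000 0.6000 -0.8000 0.2000]
Step 2: x=[3.0304 7.1762 13.7648 17.0580] v=[0.2040 1.1620 -1.5520 0.3800]
Step 3: x=[3.0620 7.3413 13.5437 17.1101] v=[0.3155 1.6506 -2.2111 0.5214]
Step 4: x=[3.1057 7.5448 13.2699 17.1709] v=[0.4372 2.0352 -2.7383 0.6081]
Step 5: x=[3.1628 7.7740 12.9596 17.2337] v=[0.5705 2.2924 -3.1031 0.6279]
Step 6: x=[3.2343 8.0147 12.6311 17.2910] v=[0.7153 2.4073 -3.2854 0.5731]
Step 7: x=[3.3213 8.2522 12.3034 17.3351] v=[0.8699 2.3745 -3.2767 0.4411]

Answer: 3.3213 8.2522 12.3034 17.3351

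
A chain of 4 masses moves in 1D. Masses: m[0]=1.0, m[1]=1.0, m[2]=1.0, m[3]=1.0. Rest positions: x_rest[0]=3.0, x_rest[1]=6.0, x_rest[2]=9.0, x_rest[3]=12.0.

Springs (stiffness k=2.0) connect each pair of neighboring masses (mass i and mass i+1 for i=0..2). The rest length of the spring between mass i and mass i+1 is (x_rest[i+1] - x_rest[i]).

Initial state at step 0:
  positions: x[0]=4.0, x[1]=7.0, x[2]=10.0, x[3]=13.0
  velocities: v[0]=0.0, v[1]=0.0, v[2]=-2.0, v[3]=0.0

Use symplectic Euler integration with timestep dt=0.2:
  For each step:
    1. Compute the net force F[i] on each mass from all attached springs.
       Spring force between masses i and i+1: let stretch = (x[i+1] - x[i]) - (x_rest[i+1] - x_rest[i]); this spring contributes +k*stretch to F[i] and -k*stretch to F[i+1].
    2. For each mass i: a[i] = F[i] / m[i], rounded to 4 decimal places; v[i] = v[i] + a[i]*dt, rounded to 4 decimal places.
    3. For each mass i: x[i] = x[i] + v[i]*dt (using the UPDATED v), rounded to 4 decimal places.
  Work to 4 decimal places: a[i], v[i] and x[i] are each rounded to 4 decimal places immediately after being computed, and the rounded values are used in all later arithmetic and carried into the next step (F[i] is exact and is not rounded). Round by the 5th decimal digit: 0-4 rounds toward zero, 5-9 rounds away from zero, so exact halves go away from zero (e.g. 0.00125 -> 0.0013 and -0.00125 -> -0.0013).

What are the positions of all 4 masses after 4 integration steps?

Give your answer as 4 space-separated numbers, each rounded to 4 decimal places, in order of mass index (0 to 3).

Answer: 3.9856 6.7383 8.9517 12.7243

Derivation:
Step 0: x=[4.0000 7.0000 10.0000 13.0000] v=[0.0000 0.0000 -2.0000 0.0000]
Step 1: x=[4.0000 7.0000 9.6000 13.0000] v=[0.0000 0.0000 -2.0000 0.0000]
Step 2: x=[4.0000 6.9680 9.2640 12.9680] v=[0.0000 -0.1600 -1.6800 -0.1600]
Step 3: x=[3.9974 6.8822 9.0406 12.8797] v=[-0.0128 -0.4288 -1.1168 -0.4416]
Step 4: x=[3.9856 6.7383 8.9517 12.7243] v=[-0.0589 -0.7194 -0.4445 -0.7772]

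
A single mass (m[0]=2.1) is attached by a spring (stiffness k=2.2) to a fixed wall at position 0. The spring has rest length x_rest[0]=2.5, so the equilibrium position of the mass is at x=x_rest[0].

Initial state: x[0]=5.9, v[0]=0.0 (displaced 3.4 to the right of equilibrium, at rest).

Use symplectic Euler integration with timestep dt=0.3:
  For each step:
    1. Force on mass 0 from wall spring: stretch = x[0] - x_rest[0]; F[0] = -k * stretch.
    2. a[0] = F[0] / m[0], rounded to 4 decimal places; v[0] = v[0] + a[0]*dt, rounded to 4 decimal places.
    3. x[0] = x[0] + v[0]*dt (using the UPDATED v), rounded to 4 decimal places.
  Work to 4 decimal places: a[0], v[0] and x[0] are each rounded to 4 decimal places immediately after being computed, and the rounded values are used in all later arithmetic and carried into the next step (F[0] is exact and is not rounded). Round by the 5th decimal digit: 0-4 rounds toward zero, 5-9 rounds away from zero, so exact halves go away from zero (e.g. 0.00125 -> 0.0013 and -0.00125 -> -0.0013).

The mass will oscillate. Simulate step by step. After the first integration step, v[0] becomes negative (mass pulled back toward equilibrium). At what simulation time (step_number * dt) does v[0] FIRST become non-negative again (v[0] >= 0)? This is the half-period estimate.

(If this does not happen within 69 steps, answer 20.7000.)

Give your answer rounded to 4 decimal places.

Answer: 3.3000

Derivation:
Step 0: x=[5.9000] v=[0.0000]
Step 1: x=[5.5794] v=[-1.0686]
Step 2: x=[4.9685] v=[-2.0364]
Step 3: x=[4.1248] v=[-2.8122]
Step 4: x=[3.1279] v=[-3.3229]
Step 5: x=[2.0718] v=[-3.5202]
Step 6: x=[1.0561] v=[-3.3856]
Step 7: x=[0.1766] v=[-2.9318]
Step 8: x=[-0.4839] v=[-2.2016]
Step 9: x=[-0.8630] v=[-1.2638]
Step 10: x=[-0.9251] v=[-0.2069]
Step 11: x=[-0.6642] v=[0.8696]
First v>=0 after going negative at step 11, time=3.3000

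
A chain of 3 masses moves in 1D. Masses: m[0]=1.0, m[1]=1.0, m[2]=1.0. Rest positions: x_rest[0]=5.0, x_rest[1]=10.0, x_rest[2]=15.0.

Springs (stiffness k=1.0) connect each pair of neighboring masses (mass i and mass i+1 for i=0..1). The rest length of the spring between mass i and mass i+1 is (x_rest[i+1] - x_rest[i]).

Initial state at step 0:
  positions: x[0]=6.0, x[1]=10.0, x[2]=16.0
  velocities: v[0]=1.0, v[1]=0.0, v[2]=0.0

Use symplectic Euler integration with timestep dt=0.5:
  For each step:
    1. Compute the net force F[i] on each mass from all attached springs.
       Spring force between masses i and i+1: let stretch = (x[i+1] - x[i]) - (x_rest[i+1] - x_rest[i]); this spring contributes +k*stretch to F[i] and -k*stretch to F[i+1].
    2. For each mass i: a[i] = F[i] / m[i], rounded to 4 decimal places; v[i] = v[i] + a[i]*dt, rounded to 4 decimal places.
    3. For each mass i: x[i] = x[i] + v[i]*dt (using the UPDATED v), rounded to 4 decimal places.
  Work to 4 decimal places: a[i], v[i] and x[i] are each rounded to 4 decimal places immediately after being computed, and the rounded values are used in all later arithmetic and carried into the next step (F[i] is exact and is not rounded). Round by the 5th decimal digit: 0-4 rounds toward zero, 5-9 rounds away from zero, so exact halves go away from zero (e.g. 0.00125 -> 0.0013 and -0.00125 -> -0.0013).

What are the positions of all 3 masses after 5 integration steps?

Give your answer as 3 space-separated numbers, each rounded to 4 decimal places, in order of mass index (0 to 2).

Answer: 6.7726 11.5509 16.1768

Derivation:
Step 0: x=[6.0000 10.0000 16.0000] v=[1.0000 0.0000 0.0000]
Step 1: x=[6.2500 10.5000 15.7500] v=[0.5000 1.0000 -0.5000]
Step 2: x=[6.3125 11.2500 15.4375] v=[0.1250 1.5000 -0.6250]
Step 3: x=[6.3594 11.8125 15.3281] v=[0.0938 1.1250 -0.2188]
Step 4: x=[6.5196 11.8907 15.5898] v=[0.3204 0.1563 0.5234]
Step 5: x=[6.7726 11.5509 16.1768] v=[0.5060 -0.6797 1.1739]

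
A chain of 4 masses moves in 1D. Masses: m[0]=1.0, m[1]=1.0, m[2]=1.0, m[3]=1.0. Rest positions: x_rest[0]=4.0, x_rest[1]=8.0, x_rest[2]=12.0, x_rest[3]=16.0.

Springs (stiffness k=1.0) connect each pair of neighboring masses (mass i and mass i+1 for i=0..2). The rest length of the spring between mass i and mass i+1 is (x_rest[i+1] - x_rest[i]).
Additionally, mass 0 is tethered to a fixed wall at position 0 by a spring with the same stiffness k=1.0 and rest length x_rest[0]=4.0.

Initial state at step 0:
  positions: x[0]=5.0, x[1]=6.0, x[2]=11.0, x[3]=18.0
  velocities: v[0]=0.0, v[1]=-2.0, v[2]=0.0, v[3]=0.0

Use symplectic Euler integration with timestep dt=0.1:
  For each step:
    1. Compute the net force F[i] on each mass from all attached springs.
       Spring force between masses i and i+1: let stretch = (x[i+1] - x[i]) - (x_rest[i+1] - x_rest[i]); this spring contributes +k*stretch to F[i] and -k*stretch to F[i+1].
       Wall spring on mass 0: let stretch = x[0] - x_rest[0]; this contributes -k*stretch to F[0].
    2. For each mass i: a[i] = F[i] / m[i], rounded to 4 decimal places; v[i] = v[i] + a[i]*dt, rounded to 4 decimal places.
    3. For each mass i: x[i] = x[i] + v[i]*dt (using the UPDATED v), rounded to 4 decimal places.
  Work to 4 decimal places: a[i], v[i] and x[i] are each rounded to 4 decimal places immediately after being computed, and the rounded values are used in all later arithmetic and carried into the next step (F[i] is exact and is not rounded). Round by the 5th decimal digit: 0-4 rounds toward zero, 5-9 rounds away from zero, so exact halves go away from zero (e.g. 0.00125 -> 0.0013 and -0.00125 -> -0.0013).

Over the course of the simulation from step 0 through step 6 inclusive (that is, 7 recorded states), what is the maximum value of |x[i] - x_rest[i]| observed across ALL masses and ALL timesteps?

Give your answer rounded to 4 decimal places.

Step 0: x=[5.0000 6.0000 11.0000 18.0000] v=[0.0000 -2.0000 0.0000 0.0000]
Step 1: x=[4.9600 5.8400 11.0200 17.9700] v=[-0.4000 -1.6000 0.2000 -0.3000]
Step 2: x=[4.8792 5.7230 11.0577 17.9105] v=[-0.8080 -1.1700 0.3770 -0.5950]
Step 3: x=[4.7581 5.6509 11.1106 17.8225] v=[-1.2115 -0.7209 0.5288 -0.8803]
Step 4: x=[4.5983 5.6245 11.1760 17.7074] v=[-1.5980 -0.2642 0.6540 -1.1515]
Step 5: x=[4.4028 5.6433 11.2512 17.5669] v=[-1.9552 0.1883 0.7520 -1.4046]
Step 6: x=[4.1757 5.7058 11.3335 17.4033] v=[-2.2714 0.6250 0.8228 -1.6362]
Max displacement = 2.3755

Answer: 2.3755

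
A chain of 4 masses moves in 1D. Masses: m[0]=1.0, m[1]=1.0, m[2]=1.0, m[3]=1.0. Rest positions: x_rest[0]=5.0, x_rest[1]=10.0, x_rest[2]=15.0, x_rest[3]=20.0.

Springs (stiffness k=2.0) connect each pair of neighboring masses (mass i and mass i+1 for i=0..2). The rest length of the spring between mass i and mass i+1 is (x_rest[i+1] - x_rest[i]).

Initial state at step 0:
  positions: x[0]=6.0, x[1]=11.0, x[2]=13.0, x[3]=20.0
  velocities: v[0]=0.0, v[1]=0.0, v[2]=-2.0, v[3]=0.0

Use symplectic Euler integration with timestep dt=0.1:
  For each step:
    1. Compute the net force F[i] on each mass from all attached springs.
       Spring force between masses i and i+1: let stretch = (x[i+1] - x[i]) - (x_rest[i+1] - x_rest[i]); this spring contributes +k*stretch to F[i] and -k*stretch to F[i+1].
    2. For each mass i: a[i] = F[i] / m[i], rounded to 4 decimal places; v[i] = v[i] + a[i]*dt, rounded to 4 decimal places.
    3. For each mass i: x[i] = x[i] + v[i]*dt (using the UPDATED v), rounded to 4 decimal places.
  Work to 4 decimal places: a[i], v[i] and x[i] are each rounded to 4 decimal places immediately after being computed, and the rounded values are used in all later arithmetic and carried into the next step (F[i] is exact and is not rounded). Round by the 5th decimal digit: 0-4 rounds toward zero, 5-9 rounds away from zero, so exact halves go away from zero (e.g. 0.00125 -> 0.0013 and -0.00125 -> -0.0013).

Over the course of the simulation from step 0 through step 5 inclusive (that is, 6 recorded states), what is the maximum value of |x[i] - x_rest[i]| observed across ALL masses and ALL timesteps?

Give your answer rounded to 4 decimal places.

Step 0: x=[6.0000 11.0000 13.0000 20.0000] v=[0.0000 0.0000 -2.0000 0.0000]
Step 1: x=[6.0000 10.9400 12.9000 19.9600] v=[0.0000 -0.6000 -1.0000 -0.4000]
Step 2: x=[5.9988 10.8204 12.9020 19.8788] v=[-0.0120 -1.1960 0.0200 -0.8120]
Step 3: x=[5.9940 10.6460 13.0019 19.7581] v=[-0.0477 -1.7440 0.9990 -1.2074]
Step 4: x=[5.9823 10.4257 13.1898 19.6022] v=[-0.1173 -2.2032 1.8791 -1.5586]
Step 5: x=[5.9594 10.1718 13.4507 19.4181] v=[-0.2286 -2.5391 2.6088 -1.8411]
Max displacement = 2.1000

Answer: 2.1000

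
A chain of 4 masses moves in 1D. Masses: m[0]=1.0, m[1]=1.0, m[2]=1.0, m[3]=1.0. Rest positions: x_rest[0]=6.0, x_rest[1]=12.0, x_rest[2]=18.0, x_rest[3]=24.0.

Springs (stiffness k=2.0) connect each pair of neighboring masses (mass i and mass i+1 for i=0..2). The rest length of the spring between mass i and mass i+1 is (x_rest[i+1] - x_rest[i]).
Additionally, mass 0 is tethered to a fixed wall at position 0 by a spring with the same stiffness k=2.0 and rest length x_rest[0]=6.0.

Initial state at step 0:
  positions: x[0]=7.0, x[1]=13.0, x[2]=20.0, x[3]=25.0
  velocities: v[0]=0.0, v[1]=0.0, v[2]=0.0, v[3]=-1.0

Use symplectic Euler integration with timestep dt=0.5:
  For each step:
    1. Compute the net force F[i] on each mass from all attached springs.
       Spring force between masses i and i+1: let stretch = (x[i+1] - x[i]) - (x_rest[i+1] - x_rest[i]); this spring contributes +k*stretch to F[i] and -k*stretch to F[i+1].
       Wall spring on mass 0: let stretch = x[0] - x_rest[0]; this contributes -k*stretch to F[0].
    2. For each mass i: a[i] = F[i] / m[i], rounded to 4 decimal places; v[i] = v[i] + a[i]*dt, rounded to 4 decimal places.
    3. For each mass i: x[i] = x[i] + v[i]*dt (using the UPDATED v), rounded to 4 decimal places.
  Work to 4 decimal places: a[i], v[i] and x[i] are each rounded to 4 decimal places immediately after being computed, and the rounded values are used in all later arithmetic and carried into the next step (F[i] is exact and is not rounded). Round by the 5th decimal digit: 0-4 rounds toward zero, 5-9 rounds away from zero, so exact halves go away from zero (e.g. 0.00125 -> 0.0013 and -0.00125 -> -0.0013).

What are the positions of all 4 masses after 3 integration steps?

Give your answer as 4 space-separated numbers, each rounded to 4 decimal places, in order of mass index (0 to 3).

Step 0: x=[7.0000 13.0000 20.0000 25.0000] v=[0.0000 0.0000 0.0000 -1.0000]
Step 1: x=[6.5000 13.5000 19.0000 25.0000] v=[-1.0000 1.0000 -2.0000 0.0000]
Step 2: x=[6.2500 13.2500 18.2500 25.0000] v=[-0.5000 -0.5000 -1.5000 0.0000]
Step 3: x=[6.3750 12.0000 18.3750 24.6250] v=[0.2500 -2.5000 0.2500 -0.7500]

Answer: 6.3750 12.0000 18.3750 24.6250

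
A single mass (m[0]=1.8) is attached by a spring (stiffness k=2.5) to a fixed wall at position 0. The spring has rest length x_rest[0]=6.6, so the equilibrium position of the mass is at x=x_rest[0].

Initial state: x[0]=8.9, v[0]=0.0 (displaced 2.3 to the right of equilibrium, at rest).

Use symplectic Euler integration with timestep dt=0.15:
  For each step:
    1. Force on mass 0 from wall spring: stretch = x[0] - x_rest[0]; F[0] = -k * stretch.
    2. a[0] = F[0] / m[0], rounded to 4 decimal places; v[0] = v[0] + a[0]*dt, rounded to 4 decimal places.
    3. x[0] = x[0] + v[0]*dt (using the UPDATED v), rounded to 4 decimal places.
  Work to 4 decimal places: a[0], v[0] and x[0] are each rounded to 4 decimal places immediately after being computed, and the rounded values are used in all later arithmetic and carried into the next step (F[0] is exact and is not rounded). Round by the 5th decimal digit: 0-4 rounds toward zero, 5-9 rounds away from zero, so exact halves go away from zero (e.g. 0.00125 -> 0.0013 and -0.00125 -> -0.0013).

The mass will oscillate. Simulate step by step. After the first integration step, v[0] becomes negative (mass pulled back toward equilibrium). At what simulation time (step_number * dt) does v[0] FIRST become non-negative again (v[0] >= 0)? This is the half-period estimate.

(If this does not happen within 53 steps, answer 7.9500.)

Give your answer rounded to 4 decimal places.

Answer: 2.7000

Derivation:
Step 0: x=[8.9000] v=[0.0000]
Step 1: x=[8.8281] v=[-0.4792]
Step 2: x=[8.6866] v=[-0.9434]
Step 3: x=[8.4799] v=[-1.3781]
Step 4: x=[8.2144] v=[-1.7698]
Step 5: x=[7.8985] v=[-2.1061]
Step 6: x=[7.5420] v=[-2.3766]
Step 7: x=[7.1561] v=[-2.5728]
Step 8: x=[6.7528] v=[-2.6887]
Step 9: x=[6.3447] v=[-2.7205]
Step 10: x=[5.9446] v=[-2.6673]
Step 11: x=[5.5650] v=[-2.5308]
Step 12: x=[5.2177] v=[-2.3152]
Step 13: x=[4.9136] v=[-2.0272]
Step 14: x=[4.6622] v=[-1.6759]
Step 15: x=[4.4714] v=[-1.2722]
Step 16: x=[4.3471] v=[-0.8287]
Step 17: x=[4.2932] v=[-0.3594]
Step 18: x=[4.3114] v=[0.1212]
First v>=0 after going negative at step 18, time=2.7000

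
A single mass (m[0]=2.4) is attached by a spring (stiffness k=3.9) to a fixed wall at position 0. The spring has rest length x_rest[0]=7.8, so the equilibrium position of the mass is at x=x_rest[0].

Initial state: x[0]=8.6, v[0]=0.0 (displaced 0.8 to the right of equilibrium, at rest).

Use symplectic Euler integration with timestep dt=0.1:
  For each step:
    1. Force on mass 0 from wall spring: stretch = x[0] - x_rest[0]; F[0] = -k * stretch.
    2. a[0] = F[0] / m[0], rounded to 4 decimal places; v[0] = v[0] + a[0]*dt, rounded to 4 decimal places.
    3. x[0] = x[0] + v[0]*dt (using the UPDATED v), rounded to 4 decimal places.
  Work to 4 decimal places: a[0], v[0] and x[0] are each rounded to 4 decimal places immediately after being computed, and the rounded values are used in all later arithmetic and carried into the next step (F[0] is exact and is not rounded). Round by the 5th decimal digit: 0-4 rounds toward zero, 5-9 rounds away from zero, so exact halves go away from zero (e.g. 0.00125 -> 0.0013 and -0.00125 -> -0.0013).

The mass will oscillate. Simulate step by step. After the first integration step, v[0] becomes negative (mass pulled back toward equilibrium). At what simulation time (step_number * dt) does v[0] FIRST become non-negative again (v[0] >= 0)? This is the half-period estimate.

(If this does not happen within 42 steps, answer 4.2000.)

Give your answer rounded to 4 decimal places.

Step 0: x=[8.6000] v=[0.0000]
Step 1: x=[8.5870] v=[-0.1300]
Step 2: x=[8.5612] v=[-0.2579]
Step 3: x=[8.5230] v=[-0.3816]
Step 4: x=[8.4731] v=[-0.4991]
Step 5: x=[8.4123] v=[-0.6085]
Step 6: x=[8.3415] v=[-0.7080]
Step 7: x=[8.2619] v=[-0.7960]
Step 8: x=[8.1748] v=[-0.8711]
Step 9: x=[8.0816] v=[-0.9320]
Step 10: x=[7.9838] v=[-0.9778]
Step 11: x=[7.8830] v=[-1.0077]
Step 12: x=[7.7809] v=[-1.0212]
Step 13: x=[7.6791] v=[-1.0181]
Step 14: x=[7.5793] v=[-0.9985]
Step 15: x=[7.4830] v=[-0.9626]
Step 16: x=[7.3919] v=[-0.9111]
Step 17: x=[7.3074] v=[-0.8448]
Step 18: x=[7.2309] v=[-0.7648]
Step 19: x=[7.1637] v=[-0.6723]
Step 20: x=[7.1068] v=[-0.5689]
Step 21: x=[7.0612] v=[-0.4563]
Step 22: x=[7.0276] v=[-0.3362]
Step 23: x=[7.0065] v=[-0.2107]
Step 24: x=[6.9983] v=[-0.0818]
Step 25: x=[7.0032] v=[0.0485]
First v>=0 after going negative at step 25, time=2.5000

Answer: 2.5000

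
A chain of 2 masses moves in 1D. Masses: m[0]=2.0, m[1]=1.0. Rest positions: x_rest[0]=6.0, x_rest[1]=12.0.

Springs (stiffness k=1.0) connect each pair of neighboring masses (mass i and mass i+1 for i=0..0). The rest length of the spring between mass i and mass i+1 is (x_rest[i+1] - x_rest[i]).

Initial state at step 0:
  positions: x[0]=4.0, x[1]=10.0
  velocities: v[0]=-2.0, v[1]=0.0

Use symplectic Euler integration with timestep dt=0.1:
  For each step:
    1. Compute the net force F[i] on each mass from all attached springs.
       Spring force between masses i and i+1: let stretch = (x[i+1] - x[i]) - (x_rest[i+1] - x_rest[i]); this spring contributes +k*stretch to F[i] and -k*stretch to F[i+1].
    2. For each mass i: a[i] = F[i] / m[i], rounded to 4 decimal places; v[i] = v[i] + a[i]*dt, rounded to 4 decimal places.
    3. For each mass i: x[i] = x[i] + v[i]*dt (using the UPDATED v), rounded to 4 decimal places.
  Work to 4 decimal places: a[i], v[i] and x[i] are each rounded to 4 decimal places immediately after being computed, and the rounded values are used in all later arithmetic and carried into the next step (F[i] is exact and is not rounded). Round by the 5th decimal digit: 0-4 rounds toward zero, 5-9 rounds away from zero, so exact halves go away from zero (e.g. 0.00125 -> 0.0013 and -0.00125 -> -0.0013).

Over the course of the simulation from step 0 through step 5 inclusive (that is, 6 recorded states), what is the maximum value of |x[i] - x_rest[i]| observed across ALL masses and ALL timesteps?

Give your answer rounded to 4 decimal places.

Step 0: x=[4.0000 10.0000] v=[-2.0000 0.0000]
Step 1: x=[3.8000 10.0000] v=[-2.0000 0.0000]
Step 2: x=[3.6010 9.9980] v=[-1.9900 -0.0200]
Step 3: x=[3.4040 9.9920] v=[-1.9702 -0.0597]
Step 4: x=[3.2099 9.9802] v=[-1.9408 -0.1185]
Step 5: x=[3.0197 9.9607] v=[-1.9023 -0.1955]
Max displacement = 2.9803

Answer: 2.9803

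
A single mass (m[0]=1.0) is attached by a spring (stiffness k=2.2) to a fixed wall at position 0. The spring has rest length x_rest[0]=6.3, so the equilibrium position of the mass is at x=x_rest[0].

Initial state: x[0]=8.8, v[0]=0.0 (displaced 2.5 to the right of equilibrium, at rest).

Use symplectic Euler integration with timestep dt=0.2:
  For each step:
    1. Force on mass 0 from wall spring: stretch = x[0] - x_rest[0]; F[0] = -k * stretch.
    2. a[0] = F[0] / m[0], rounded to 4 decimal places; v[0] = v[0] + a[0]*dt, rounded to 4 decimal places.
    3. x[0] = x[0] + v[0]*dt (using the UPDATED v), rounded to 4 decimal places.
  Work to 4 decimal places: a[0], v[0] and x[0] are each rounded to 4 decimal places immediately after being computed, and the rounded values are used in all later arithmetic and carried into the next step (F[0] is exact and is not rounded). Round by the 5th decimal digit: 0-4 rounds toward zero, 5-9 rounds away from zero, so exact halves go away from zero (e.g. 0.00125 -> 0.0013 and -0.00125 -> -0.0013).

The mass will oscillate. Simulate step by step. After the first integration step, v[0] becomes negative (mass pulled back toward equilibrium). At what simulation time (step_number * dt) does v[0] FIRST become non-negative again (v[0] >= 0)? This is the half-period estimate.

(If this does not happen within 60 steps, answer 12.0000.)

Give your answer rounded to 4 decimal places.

Answer: 2.2000

Derivation:
Step 0: x=[8.8000] v=[0.0000]
Step 1: x=[8.5800] v=[-1.1000]
Step 2: x=[8.1594] v=[-2.1032]
Step 3: x=[7.5751] v=[-2.9213]
Step 4: x=[6.8786] v=[-3.4823]
Step 5: x=[6.1312] v=[-3.7369]
Step 6: x=[5.3987] v=[-3.6626]
Step 7: x=[4.7455] v=[-3.2660]
Step 8: x=[4.2291] v=[-2.5820]
Step 9: x=[3.8949] v=[-1.6708]
Step 10: x=[3.7724] v=[-0.6126]
Step 11: x=[3.8723] v=[0.4995]
First v>=0 after going negative at step 11, time=2.2000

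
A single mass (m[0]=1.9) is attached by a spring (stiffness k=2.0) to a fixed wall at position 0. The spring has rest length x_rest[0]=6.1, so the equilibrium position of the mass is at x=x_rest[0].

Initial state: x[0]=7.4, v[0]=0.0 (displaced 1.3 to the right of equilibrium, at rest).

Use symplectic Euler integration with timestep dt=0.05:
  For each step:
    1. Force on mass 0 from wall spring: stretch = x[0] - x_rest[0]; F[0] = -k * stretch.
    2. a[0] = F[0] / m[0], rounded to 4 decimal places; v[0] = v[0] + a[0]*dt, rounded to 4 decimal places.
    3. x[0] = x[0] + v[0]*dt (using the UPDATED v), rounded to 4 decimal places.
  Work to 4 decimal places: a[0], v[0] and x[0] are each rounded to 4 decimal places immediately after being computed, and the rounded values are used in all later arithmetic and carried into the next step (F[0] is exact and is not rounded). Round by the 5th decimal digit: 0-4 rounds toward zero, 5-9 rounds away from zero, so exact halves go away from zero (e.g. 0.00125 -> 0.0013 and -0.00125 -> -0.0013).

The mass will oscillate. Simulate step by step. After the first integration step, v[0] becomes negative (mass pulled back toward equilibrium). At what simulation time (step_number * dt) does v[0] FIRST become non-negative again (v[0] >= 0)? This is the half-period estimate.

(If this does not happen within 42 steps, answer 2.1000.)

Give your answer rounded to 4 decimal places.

Step 0: x=[7.4000] v=[0.0000]
Step 1: x=[7.3966] v=[-0.0684]
Step 2: x=[7.3898] v=[-0.1366]
Step 3: x=[7.3796] v=[-0.2045]
Step 4: x=[7.3660] v=[-0.2718]
Step 5: x=[7.3491] v=[-0.3384]
Step 6: x=[7.3289] v=[-0.4041]
Step 7: x=[7.3055] v=[-0.4688]
Step 8: x=[7.2789] v=[-0.5322]
Step 9: x=[7.2492] v=[-0.5942]
Step 10: x=[7.2165] v=[-0.6547]
Step 11: x=[7.1808] v=[-0.7135]
Step 12: x=[7.1423] v=[-0.7704]
Step 13: x=[7.1010] v=[-0.8253]
Step 14: x=[7.0571] v=[-0.8780]
Step 15: x=[7.0107] v=[-0.9284]
Step 16: x=[6.9619] v=[-0.9763]
Step 17: x=[6.9108] v=[-1.0217]
Step 18: x=[6.8576] v=[-1.0644]
Step 19: x=[6.8024] v=[-1.1043]
Step 20: x=[6.7453] v=[-1.1413]
Step 21: x=[6.6865] v=[-1.1753]
Step 22: x=[6.6262] v=[-1.2062]
Step 23: x=[6.5645] v=[-1.2339]
Step 24: x=[6.5016] v=[-1.2583]
Step 25: x=[6.4376] v=[-1.2794]
Step 26: x=[6.3727] v=[-1.2972]
Step 27: x=[6.3071] v=[-1.3116]
Step 28: x=[6.2410] v=[-1.3225]
Step 29: x=[6.1745] v=[-1.3299]
Step 30: x=[6.1078] v=[-1.3338]
Step 31: x=[6.0411] v=[-1.3342]
Step 32: x=[5.9745] v=[-1.3311]
Step 33: x=[5.9083] v=[-1.3245]
Step 34: x=[5.8426] v=[-1.3144]
Step 35: x=[5.7776] v=[-1.3009]
Step 36: x=[5.7134] v=[-1.2839]
Step 37: x=[5.6502] v=[-1.2636]
Step 38: x=[5.5882] v=[-1.2399]
Step 39: x=[5.5276] v=[-1.2130]
Step 40: x=[5.4685] v=[-1.1829]
Step 41: x=[5.4110] v=[-1.1497]
Step 42: x=[5.3553] v=[-1.1134]
v[0] did not become non-negative within 42 steps; using fallback time=2.1000

Answer: 2.1000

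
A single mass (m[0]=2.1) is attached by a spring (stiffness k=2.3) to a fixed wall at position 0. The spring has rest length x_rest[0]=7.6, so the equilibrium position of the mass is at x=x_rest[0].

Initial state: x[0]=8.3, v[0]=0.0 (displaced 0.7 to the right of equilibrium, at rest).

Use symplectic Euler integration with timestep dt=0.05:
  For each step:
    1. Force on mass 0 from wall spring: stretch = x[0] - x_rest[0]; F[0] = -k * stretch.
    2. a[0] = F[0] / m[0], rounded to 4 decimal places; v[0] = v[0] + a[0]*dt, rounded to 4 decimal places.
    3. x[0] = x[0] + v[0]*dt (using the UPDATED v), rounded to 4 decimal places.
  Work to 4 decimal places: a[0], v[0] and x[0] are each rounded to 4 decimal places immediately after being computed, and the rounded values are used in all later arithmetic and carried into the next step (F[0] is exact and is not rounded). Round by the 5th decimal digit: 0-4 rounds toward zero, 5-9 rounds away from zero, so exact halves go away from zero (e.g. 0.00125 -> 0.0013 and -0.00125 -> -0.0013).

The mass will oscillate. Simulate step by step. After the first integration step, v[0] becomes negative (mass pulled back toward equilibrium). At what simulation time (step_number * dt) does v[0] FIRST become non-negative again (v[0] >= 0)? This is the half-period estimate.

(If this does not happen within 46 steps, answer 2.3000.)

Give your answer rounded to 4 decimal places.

Answer: 2.3000

Derivation:
Step 0: x=[8.3000] v=[0.0000]
Step 1: x=[8.2981] v=[-0.0383]
Step 2: x=[8.2943] v=[-0.0765]
Step 3: x=[8.2886] v=[-0.1145]
Step 4: x=[8.2810] v=[-0.1522]
Step 5: x=[8.2715] v=[-0.1895]
Step 6: x=[8.2602] v=[-0.2263]
Step 7: x=[8.2471] v=[-0.2625]
Step 8: x=[8.2322] v=[-0.2979]
Step 9: x=[8.2156] v=[-0.3325]
Step 10: x=[8.1973] v=[-0.3662]
Step 11: x=[8.1774] v=[-0.3989]
Step 12: x=[8.1559] v=[-0.4305]
Step 13: x=[8.1329] v=[-0.4609]
Step 14: x=[8.1084] v=[-0.4901]
Step 15: x=[8.0825] v=[-0.5179]
Step 16: x=[8.0553] v=[-0.5443]
Step 17: x=[8.0268] v=[-0.5692]
Step 18: x=[7.9972] v=[-0.5926]
Step 19: x=[7.9665] v=[-0.6144]
Step 20: x=[7.9348] v=[-0.6345]
Step 21: x=[7.9022] v=[-0.6528]
Step 22: x=[7.8687] v=[-0.6694]
Step 23: x=[7.8345] v=[-0.6841]
Step 24: x=[7.7997] v=[-0.6969]
Step 25: x=[7.7643] v=[-0.7078]
Step 26: x=[7.7285] v=[-0.7168]
Step 27: x=[7.6923] v=[-0.7238]
Step 28: x=[7.6559] v=[-0.7289]
Step 29: x=[7.6193] v=[-0.7320]
Step 30: x=[7.5826] v=[-0.7331]
Step 31: x=[7.5460] v=[-0.7321]
Step 32: x=[7.5095] v=[-0.7291]
Step 33: x=[7.4733] v=[-0.7241]
Step 34: x=[7.4374] v=[-0.7172]
Step 35: x=[7.4020] v=[-0.7083]
Step 36: x=[7.3671] v=[-0.6975]
Step 37: x=[7.3329] v=[-0.6847]
Step 38: x=[7.2994] v=[-0.6701]
Step 39: x=[7.2667] v=[-0.6536]
Step 40: x=[7.2349] v=[-0.6354]
Step 41: x=[7.2041] v=[-0.6154]
Step 42: x=[7.1744] v=[-0.5937]
Step 43: x=[7.1459] v=[-0.5704]
Step 44: x=[7.1186] v=[-0.5455]
Step 45: x=[7.0926] v=[-0.5191]
Step 46: x=[7.0680] v=[-0.4913]
v[0] did not become non-negative within 46 steps; using fallback time=2.3000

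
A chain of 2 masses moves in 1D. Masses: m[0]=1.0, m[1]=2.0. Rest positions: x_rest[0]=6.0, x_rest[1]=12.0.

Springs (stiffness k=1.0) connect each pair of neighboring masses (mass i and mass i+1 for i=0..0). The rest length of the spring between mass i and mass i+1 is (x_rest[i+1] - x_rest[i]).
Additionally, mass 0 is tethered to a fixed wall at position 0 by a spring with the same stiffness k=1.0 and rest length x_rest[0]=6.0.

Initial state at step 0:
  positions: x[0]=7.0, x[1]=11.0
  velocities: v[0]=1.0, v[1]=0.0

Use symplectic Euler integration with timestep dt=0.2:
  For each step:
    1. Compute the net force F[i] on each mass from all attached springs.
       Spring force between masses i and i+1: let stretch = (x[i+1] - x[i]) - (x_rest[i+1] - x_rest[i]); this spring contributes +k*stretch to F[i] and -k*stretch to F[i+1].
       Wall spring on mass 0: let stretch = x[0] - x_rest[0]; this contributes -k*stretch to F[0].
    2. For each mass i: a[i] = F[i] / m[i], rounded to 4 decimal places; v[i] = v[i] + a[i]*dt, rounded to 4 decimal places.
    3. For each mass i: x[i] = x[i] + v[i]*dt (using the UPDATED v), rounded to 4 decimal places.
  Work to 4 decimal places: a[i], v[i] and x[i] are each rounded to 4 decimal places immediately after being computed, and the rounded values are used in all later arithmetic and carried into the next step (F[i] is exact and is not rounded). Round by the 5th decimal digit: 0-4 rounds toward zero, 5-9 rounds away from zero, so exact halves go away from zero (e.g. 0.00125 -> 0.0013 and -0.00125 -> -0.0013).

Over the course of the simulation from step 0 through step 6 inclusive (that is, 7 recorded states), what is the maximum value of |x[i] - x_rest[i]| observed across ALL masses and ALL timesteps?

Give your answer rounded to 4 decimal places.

Answer: 1.0800

Derivation:
Step 0: x=[7.0000 11.0000] v=[1.0000 0.0000]
Step 1: x=[7.0800 11.0400] v=[0.4000 0.2000]
Step 2: x=[7.0352 11.1208] v=[-0.2240 0.4040]
Step 3: x=[6.8724 11.2399] v=[-0.8139 0.5954]
Step 4: x=[6.6094 11.3916] v=[-1.3149 0.7587]
Step 5: x=[6.2733 11.5677] v=[-1.6803 0.8805]
Step 6: x=[5.8981 11.7579] v=[-1.8761 0.9511]
Max displacement = 1.0800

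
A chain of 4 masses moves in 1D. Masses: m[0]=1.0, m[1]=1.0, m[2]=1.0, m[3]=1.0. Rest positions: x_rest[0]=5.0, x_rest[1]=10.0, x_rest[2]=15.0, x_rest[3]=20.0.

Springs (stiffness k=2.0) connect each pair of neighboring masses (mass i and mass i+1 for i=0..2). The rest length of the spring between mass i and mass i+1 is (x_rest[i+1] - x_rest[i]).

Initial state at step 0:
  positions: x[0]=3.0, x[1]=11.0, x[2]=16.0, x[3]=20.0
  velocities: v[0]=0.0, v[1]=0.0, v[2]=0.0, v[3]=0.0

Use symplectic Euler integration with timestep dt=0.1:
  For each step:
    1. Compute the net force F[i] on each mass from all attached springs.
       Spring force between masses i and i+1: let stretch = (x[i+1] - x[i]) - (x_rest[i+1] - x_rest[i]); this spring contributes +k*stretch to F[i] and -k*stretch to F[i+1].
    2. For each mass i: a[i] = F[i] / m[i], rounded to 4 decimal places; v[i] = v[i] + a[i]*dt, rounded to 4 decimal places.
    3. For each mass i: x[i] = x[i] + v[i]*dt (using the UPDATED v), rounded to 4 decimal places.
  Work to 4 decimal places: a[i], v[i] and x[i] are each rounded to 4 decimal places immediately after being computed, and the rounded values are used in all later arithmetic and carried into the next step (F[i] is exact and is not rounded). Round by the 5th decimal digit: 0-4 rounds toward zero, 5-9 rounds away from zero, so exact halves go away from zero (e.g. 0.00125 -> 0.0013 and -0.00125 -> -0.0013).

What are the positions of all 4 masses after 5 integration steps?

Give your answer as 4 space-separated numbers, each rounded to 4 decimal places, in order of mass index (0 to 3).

Answer: 3.8191 10.2072 15.7014 20.2725

Derivation:
Step 0: x=[3.0000 11.0000 16.0000 20.0000] v=[0.0000 0.0000 0.0000 0.0000]
Step 1: x=[3.0600 10.9400 15.9800 20.0200] v=[0.6000 -0.6000 -0.2000 0.2000]
Step 2: x=[3.1776 10.8232 15.9400 20.0592] v=[1.1760 -1.1680 -0.4000 0.3920]
Step 3: x=[3.3481 10.6558 15.8801 20.1160] v=[1.7051 -1.6738 -0.5995 0.5682]
Step 4: x=[3.5648 10.4468 15.8004 20.1881] v=[2.1666 -2.0905 -0.7972 0.7210]
Step 5: x=[3.8191 10.2072 15.7014 20.2725] v=[2.5430 -2.3962 -0.9904 0.8435]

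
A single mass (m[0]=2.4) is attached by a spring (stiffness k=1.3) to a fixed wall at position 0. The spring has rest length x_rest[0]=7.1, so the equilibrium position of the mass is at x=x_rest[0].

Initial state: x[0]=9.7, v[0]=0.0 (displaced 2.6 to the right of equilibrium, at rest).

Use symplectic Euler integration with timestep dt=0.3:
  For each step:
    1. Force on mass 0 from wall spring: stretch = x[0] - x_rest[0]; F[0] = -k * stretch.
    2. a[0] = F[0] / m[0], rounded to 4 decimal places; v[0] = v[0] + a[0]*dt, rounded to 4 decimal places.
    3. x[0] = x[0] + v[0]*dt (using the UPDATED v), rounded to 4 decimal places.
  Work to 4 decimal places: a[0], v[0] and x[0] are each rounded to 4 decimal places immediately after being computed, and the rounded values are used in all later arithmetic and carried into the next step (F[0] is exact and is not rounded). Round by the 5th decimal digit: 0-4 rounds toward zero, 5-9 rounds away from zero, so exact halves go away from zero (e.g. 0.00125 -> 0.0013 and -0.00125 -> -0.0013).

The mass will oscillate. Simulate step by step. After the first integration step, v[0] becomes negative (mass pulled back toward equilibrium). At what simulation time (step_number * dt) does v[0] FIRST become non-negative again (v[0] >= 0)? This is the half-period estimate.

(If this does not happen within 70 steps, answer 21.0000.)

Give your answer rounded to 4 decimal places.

Step 0: x=[9.7000] v=[0.0000]
Step 1: x=[9.5733] v=[-0.4225]
Step 2: x=[9.3260] v=[-0.8244]
Step 3: x=[8.9702] v=[-1.1861]
Step 4: x=[8.5232] v=[-1.4900]
Step 5: x=[8.0068] v=[-1.7213]
Step 6: x=[7.4462] v=[-1.8687]
Step 7: x=[6.8687] v=[-1.9250]
Step 8: x=[6.3025] v=[-1.8874]
Step 9: x=[5.7752] v=[-1.7578]
Step 10: x=[5.3125] v=[-1.5425]
Step 11: x=[4.9369] v=[-1.2520]
Step 12: x=[4.6668] v=[-0.9005]
Step 13: x=[4.5153] v=[-0.5051]
Step 14: x=[4.4898] v=[-0.0851]
Step 15: x=[4.5915] v=[0.3391]
First v>=0 after going negative at step 15, time=4.5000

Answer: 4.5000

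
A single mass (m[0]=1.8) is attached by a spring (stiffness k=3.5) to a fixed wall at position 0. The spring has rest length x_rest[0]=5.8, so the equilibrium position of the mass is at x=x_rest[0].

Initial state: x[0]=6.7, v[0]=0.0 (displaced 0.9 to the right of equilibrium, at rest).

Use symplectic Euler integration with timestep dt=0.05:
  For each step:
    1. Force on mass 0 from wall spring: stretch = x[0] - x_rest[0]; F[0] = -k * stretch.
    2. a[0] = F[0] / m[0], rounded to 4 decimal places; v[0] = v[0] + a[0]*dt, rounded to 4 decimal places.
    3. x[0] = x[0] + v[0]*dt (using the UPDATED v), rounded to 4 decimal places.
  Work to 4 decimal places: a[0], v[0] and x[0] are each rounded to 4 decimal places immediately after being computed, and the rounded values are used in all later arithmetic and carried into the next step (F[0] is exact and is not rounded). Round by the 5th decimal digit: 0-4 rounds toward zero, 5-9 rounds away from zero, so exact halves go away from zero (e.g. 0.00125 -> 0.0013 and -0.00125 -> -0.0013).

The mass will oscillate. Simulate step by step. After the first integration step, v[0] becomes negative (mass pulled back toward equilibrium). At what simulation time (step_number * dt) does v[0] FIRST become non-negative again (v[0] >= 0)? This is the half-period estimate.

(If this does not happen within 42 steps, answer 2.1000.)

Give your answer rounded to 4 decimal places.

Answer: 2.1000

Derivation:
Step 0: x=[6.7000] v=[0.0000]
Step 1: x=[6.6956] v=[-0.0875]
Step 2: x=[6.6869] v=[-0.1746]
Step 3: x=[6.6739] v=[-0.2608]
Step 4: x=[6.6566] v=[-0.3458]
Step 5: x=[6.6351] v=[-0.4291]
Step 6: x=[6.6096] v=[-0.5103]
Step 7: x=[6.5802] v=[-0.5890]
Step 8: x=[6.5470] v=[-0.6649]
Step 9: x=[6.5101] v=[-0.7375]
Step 10: x=[6.4698] v=[-0.8065]
Step 11: x=[6.4262] v=[-0.8716]
Step 12: x=[6.3796] v=[-0.9325]
Step 13: x=[6.3302] v=[-0.9889]
Step 14: x=[6.2782] v=[-1.0404]
Step 15: x=[6.2239] v=[-1.0869]
Step 16: x=[6.1675] v=[-1.1281]
Step 17: x=[6.1093] v=[-1.1638]
Step 18: x=[6.0496] v=[-1.1939]
Step 19: x=[5.9887] v=[-1.2182]
Step 20: x=[5.9269] v=[-1.2365]
Step 21: x=[5.8645] v=[-1.2488]
Step 22: x=[5.8017] v=[-1.2551]
Step 23: x=[5.7389] v=[-1.2553]
Step 24: x=[5.6764] v=[-1.2494]
Step 25: x=[5.6145] v=[-1.2374]
Step 26: x=[5.5535] v=[-1.2194]
Step 27: x=[5.4937] v=[-1.1954]
Step 28: x=[5.4354] v=[-1.1656]
Step 29: x=[5.3789] v=[-1.1302]
Step 30: x=[5.3244] v=[-1.0893]
Step 31: x=[5.2722] v=[-1.0431]
Step 32: x=[5.2226] v=[-0.9918]
Step 33: x=[5.1758] v=[-0.9357]
Step 34: x=[5.1321] v=[-0.8750]
Step 35: x=[5.0916] v=[-0.8101]
Step 36: x=[5.0545] v=[-0.7412]
Step 37: x=[5.0211] v=[-0.6687]
Step 38: x=[4.9915] v=[-0.5930]
Step 39: x=[4.9658] v=[-0.5144]
Step 40: x=[4.9441] v=[-0.4333]
Step 41: x=[4.9266] v=[-0.3501]
Step 42: x=[4.9133] v=[-0.2652]
v[0] did not become non-negative within 42 steps; using fallback time=2.1000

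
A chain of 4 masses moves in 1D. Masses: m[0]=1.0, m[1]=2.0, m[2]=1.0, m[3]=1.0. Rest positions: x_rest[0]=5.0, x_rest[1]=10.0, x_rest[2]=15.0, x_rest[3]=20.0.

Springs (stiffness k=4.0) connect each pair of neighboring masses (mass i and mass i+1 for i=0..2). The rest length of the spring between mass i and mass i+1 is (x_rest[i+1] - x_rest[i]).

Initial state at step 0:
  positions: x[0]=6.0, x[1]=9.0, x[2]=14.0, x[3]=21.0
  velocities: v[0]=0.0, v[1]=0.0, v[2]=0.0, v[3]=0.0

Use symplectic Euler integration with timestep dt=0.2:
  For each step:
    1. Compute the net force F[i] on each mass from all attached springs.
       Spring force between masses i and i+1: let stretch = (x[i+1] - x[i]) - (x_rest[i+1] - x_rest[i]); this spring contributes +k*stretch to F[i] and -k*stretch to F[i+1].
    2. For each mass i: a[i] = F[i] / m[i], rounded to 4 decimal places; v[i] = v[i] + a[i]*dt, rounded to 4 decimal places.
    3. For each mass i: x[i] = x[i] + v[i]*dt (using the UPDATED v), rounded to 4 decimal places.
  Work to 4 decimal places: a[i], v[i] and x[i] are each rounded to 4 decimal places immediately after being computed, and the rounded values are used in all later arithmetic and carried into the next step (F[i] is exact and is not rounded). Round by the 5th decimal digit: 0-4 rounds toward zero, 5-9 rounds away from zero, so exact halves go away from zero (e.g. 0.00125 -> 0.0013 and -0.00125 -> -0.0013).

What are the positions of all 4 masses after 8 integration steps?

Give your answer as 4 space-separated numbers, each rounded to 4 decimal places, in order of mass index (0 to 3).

Answer: 4.3233 10.3403 14.3979 19.5982

Derivation:
Step 0: x=[6.0000 9.0000 14.0000 21.0000] v=[0.0000 0.0000 0.0000 0.0000]
Step 1: x=[5.6800 9.1600 14.3200 20.6800] v=[-1.6000 0.8000 1.6000 -1.6000]
Step 2: x=[5.1168 9.4544 14.8320 20.1424] v=[-2.8160 1.4720 2.5600 -2.6880]
Step 3: x=[4.4476 9.8320 15.3332 19.5551] v=[-3.3459 1.8880 2.5062 -2.9363]
Step 4: x=[3.8399 10.2189 15.6298 19.0923] v=[-3.0384 1.9347 1.4828 -2.3138]
Step 5: x=[3.4529 10.5284 15.6146 18.8755] v=[-1.9352 1.5475 -0.0759 -1.0838]
Step 6: x=[3.3979 10.6788 15.3074 18.9370] v=[-0.2748 0.7518 -1.5361 0.3075]
Step 7: x=[3.7079 10.6170 14.8403 19.2178] v=[1.5499 -0.3091 -2.3353 1.4038]
Step 8: x=[4.3233 10.3403 14.3979 19.5982] v=[3.0772 -1.3834 -2.2119 1.9018]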